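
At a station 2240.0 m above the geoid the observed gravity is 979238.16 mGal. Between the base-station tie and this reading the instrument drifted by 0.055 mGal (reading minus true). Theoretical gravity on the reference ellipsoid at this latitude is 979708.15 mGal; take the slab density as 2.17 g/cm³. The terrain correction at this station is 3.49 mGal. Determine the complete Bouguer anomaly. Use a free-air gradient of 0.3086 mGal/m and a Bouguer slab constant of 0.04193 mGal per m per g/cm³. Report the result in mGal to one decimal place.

20.9

Drift-corrected reading = 979238.16 − (0.055) = 979238.105 mGal
Free-air correction = 0.3086 × 2240.0 = 691.26 mGal
Free-air anomaly = 979238.105 − 979708.15 + (691.26) = 221.215 mGal
Bouguer slab correction = 0.04193 × 2.17 × 2240.0 = 203.81 mGal
Simple Bouguer anomaly = 221.215 − (203.81) = 17.405 mGal
Complete Bouguer anomaly = 17.405 + 3.49 = 20.895 mGal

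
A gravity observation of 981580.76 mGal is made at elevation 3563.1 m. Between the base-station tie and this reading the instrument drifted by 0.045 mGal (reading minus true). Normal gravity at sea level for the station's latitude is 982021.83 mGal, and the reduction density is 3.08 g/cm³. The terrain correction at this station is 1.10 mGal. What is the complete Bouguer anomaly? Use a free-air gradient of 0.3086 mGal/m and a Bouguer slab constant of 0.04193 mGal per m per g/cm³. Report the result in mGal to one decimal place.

199.4

Drift-corrected reading = 981580.76 − (0.045) = 981580.715 mGal
Free-air correction = 0.3086 × 3563.1 = 1099.57 mGal
Free-air anomaly = 981580.715 − 982021.83 + (1099.57) = 658.455 mGal
Bouguer slab correction = 0.04193 × 3.08 × 3563.1 = 460.15 mGal
Simple Bouguer anomaly = 658.455 − (460.15) = 198.305 mGal
Complete Bouguer anomaly = 198.305 + 1.10 = 199.405 mGal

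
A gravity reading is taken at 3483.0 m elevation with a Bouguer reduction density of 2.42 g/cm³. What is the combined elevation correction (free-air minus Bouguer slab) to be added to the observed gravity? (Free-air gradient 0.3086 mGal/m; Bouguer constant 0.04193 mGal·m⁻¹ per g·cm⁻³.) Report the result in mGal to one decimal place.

721.4

Combined gradient = 0.3086 − 0.04193 × 2.42 = 0.2071294 mGal/m
Combined elevation correction = 0.2071294 × 3483.0 = 721.4 mGal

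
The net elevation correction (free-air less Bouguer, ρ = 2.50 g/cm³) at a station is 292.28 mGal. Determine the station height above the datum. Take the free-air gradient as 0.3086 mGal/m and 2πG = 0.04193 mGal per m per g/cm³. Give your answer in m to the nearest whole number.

Combined gradient = 0.3086 − 0.04193 × 2.50 = 0.2037750 mGal/m
h = 292.28 / 0.2037750 = 1434.33 m

1434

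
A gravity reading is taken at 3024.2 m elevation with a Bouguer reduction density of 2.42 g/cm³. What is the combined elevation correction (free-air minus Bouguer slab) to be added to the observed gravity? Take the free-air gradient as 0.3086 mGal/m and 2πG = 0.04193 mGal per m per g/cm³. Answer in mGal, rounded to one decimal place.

626.4

Combined gradient = 0.3086 − 0.04193 × 2.42 = 0.2071294 mGal/m
Combined elevation correction = 0.2071294 × 3024.2 = 626.4 mGal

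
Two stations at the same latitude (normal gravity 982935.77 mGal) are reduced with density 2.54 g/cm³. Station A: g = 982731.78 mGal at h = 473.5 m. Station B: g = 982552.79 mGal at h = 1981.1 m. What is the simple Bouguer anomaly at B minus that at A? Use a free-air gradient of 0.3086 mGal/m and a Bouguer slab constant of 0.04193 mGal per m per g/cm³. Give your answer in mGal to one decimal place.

Δg_SB(A) = 982731.78 − 982935.77 + 0.3086×473.5 − 0.04193×2.54×473.5 = -108.30 mGal
Δg_SB(B) = 982552.79 − 982935.77 + 0.3086×1981.1 − 0.04193×2.54×1981.1 = 17.40 mGal
Difference = 17.40 − (-108.30) = 125.70 mGal

125.7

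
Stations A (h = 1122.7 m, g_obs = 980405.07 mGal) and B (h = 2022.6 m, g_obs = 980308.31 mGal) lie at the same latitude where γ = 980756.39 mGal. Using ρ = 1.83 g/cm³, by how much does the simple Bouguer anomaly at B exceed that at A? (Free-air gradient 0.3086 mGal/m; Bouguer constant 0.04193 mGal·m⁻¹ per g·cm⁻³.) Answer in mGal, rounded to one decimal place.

111.9

Δg_SB(A) = 980405.07 − 980756.39 + 0.3086×1122.7 − 0.04193×1.83×1122.7 = -91.00 mGal
Δg_SB(B) = 980308.31 − 980756.39 + 0.3086×2022.6 − 0.04193×1.83×2022.6 = 20.90 mGal
Difference = 20.90 − (-91.00) = 111.90 mGal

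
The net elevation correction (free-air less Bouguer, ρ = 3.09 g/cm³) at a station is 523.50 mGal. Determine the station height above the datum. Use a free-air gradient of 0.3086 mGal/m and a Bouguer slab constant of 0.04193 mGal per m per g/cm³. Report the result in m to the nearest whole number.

2924

Combined gradient = 0.3086 − 0.04193 × 3.09 = 0.1790363 mGal/m
h = 523.50 / 0.1790363 = 2923.99 m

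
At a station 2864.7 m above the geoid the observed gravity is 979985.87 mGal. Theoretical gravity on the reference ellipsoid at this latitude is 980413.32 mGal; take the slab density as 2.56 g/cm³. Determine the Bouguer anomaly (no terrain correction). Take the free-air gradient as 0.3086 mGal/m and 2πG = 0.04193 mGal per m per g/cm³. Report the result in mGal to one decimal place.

Free-air correction = 0.3086 × 2864.7 = 884.05 mGal
Free-air anomaly = 979985.87 − 980413.32 + (884.05) = 456.60 mGal
Bouguer slab correction = 0.04193 × 2.56 × 2864.7 = 307.50 mGal
Simple Bouguer anomaly = 456.60 − (307.50) = 149.10 mGal

149.1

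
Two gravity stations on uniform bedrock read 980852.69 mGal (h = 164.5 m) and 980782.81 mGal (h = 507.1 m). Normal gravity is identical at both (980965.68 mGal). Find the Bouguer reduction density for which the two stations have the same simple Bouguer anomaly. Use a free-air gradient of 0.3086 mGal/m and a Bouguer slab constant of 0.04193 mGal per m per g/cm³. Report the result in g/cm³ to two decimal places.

Δg_obs = 980782.81 − 980852.69 = -69.88 mGal over Δh = 507.1 − 164.5 = 342.6 m
Equal Bouguer anomalies ⇒ Δg_obs + (0.3086 − 0.04193ρ)·Δh = 0
0.3086 − 0.04193ρ = −Δg_obs/Δh = 0.20397
ρ = (0.3086 − 0.20397) / 0.04193 = 2.50 g/cm³

2.50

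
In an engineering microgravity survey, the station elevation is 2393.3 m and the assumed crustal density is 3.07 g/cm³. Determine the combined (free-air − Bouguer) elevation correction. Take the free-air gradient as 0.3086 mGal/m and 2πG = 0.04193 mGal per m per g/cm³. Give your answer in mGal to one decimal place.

Combined gradient = 0.3086 − 0.04193 × 3.07 = 0.1798749 mGal/m
Combined elevation correction = 0.1798749 × 2393.3 = 430.5 mGal

430.5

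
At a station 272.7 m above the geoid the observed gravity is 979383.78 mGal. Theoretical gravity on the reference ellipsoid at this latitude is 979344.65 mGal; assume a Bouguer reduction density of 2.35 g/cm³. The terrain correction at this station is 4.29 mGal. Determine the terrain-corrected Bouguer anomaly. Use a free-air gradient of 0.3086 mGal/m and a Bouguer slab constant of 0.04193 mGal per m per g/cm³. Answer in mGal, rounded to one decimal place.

Free-air correction = 0.3086 × 272.7 = 84.16 mGal
Free-air anomaly = 979383.78 − 979344.65 + (84.16) = 123.29 mGal
Bouguer slab correction = 0.04193 × 2.35 × 272.7 = 26.87 mGal
Simple Bouguer anomaly = 123.29 − (26.87) = 96.42 mGal
Complete Bouguer anomaly = 96.42 + 4.29 = 100.71 mGal

100.7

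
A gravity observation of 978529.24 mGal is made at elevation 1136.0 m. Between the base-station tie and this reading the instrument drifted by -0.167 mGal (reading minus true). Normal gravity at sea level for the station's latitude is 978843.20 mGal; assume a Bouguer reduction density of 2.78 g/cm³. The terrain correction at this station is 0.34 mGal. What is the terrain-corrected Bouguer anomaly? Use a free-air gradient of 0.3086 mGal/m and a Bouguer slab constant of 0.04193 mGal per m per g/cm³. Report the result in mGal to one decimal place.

-95.3

Drift-corrected reading = 978529.24 − (-0.167) = 978529.407 mGal
Free-air correction = 0.3086 × 1136.0 = 350.57 mGal
Free-air anomaly = 978529.407 − 978843.20 + (350.57) = 36.777 mGal
Bouguer slab correction = 0.04193 × 2.78 × 1136.0 = 132.42 mGal
Simple Bouguer anomaly = 36.777 − (132.42) = -95.643 mGal
Complete Bouguer anomaly = -95.643 + 0.34 = -95.303 mGal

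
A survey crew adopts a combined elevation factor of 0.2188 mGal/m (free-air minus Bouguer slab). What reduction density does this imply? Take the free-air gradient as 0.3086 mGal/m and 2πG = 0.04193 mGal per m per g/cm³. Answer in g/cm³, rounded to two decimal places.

0.2188 = 0.3086 − 0.04193 × ρ
ρ = (0.3086 − 0.2188) / 0.04193 = 2.14 g/cm³

2.14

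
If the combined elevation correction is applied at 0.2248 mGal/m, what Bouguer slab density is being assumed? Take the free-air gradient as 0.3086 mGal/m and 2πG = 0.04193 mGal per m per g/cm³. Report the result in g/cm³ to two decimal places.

0.2248 = 0.3086 − 0.04193 × ρ
ρ = (0.3086 − 0.2248) / 0.04193 = 2.00 g/cm³

2.00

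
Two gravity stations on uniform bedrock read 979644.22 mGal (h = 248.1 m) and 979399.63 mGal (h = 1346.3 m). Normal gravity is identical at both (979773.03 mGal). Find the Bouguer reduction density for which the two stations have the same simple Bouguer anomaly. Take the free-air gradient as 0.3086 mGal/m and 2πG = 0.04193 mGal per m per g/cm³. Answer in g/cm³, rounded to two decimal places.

Δg_obs = 979399.63 − 979644.22 = -244.59 mGal over Δh = 1346.3 − 248.1 = 1098.2 m
Equal Bouguer anomalies ⇒ Δg_obs + (0.3086 − 0.04193ρ)·Δh = 0
0.3086 − 0.04193ρ = −Δg_obs/Δh = 0.22272
ρ = (0.3086 − 0.22272) / 0.04193 = 2.05 g/cm³

2.05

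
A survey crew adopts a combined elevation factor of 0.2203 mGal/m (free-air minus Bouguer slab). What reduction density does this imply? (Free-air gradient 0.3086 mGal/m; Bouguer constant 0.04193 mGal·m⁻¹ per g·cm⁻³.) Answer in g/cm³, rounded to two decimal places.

0.2203 = 0.3086 − 0.04193 × ρ
ρ = (0.3086 − 0.2203) / 0.04193 = 2.11 g/cm³

2.11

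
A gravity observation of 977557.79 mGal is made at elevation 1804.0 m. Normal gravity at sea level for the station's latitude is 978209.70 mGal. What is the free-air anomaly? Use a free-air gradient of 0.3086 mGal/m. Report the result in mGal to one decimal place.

-95.2

Free-air correction = 0.3086 × 1804.0 = 556.71 mGal
Free-air anomaly = 977557.79 − 978209.70 + (556.71) = -95.20 mGal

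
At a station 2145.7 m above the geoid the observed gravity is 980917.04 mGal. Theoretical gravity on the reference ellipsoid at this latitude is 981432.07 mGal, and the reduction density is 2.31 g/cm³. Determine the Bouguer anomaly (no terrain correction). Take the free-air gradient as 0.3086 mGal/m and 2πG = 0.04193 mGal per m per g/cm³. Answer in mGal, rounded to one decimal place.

-60.7

Free-air correction = 0.3086 × 2145.7 = 662.16 mGal
Free-air anomaly = 980917.04 − 981432.07 + (662.16) = 147.13 mGal
Bouguer slab correction = 0.04193 × 2.31 × 2145.7 = 207.83 mGal
Simple Bouguer anomaly = 147.13 − (207.83) = -60.70 mGal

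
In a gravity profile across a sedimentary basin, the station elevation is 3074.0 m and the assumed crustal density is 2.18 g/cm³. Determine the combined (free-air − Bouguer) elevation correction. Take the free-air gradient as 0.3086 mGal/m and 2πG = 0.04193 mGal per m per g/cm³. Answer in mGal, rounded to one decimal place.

Combined gradient = 0.3086 − 0.04193 × 2.18 = 0.2171926 mGal/m
Combined elevation correction = 0.2171926 × 3074.0 = 667.7 mGal

667.7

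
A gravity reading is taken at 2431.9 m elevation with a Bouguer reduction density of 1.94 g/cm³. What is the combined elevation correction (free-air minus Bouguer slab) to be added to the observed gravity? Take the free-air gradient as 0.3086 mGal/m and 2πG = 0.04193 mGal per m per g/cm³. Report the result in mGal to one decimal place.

Combined gradient = 0.3086 − 0.04193 × 1.94 = 0.2272558 mGal/m
Combined elevation correction = 0.2272558 × 2431.9 = 552.7 mGal

552.7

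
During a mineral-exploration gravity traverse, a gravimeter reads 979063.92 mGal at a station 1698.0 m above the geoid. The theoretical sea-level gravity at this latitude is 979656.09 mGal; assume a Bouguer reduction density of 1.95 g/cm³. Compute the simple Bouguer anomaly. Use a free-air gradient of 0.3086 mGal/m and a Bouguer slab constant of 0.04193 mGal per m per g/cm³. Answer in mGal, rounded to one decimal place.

Free-air correction = 0.3086 × 1698.0 = 524.00 mGal
Free-air anomaly = 979063.92 − 979656.09 + (524.00) = -68.17 mGal
Bouguer slab correction = 0.04193 × 1.95 × 1698.0 = 138.83 mGal
Simple Bouguer anomaly = -68.17 − (138.83) = -207.00 mGal

-207.0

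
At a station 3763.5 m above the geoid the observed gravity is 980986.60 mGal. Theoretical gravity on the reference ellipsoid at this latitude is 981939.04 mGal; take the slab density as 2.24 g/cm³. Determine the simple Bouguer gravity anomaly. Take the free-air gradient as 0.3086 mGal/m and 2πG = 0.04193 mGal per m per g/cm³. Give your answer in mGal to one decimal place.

Free-air correction = 0.3086 × 3763.5 = 1161.42 mGal
Free-air anomaly = 980986.60 − 981939.04 + (1161.42) = 208.98 mGal
Bouguer slab correction = 0.04193 × 2.24 × 3763.5 = 353.48 mGal
Simple Bouguer anomaly = 208.98 − (353.48) = -144.50 mGal

-144.5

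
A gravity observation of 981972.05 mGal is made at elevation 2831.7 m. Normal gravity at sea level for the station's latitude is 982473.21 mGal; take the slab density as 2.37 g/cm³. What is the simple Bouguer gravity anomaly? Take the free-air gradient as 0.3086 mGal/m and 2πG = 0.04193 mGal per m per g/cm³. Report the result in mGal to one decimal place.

91.3

Free-air correction = 0.3086 × 2831.7 = 873.86 mGal
Free-air anomaly = 981972.05 − 982473.21 + (873.86) = 372.70 mGal
Bouguer slab correction = 0.04193 × 2.37 × 2831.7 = 281.40 mGal
Simple Bouguer anomaly = 372.70 − (281.40) = 91.30 mGal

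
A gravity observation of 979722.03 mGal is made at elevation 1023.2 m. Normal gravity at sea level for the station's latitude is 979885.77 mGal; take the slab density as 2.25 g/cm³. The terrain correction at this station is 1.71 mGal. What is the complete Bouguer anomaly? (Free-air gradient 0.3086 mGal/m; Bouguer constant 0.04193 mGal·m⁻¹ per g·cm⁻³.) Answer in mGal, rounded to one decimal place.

Free-air correction = 0.3086 × 1023.2 = 315.76 mGal
Free-air anomaly = 979722.03 − 979885.77 + (315.76) = 152.02 mGal
Bouguer slab correction = 0.04193 × 2.25 × 1023.2 = 96.53 mGal
Simple Bouguer anomaly = 152.02 − (96.53) = 55.49 mGal
Complete Bouguer anomaly = 55.49 + 1.71 = 57.20 mGal

57.2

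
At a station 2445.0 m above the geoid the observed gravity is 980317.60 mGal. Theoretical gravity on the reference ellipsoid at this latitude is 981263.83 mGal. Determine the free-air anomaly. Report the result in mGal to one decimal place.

-191.7

Free-air correction = 0.3086 × 2445.0 = 754.53 mGal
Free-air anomaly = 980317.60 − 981263.83 + (754.53) = -191.70 mGal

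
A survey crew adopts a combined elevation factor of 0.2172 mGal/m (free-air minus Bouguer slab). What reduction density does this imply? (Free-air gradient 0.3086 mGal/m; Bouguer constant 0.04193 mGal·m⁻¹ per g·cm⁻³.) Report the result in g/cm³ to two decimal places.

0.2172 = 0.3086 − 0.04193 × ρ
ρ = (0.3086 − 0.2172) / 0.04193 = 2.18 g/cm³

2.18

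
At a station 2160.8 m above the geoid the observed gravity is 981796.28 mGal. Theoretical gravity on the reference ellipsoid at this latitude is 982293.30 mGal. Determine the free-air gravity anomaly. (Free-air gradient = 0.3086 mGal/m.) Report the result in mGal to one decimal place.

Free-air correction = 0.3086 × 2160.8 = 666.82 mGal
Free-air anomaly = 981796.28 − 982293.30 + (666.82) = 169.80 mGal

169.8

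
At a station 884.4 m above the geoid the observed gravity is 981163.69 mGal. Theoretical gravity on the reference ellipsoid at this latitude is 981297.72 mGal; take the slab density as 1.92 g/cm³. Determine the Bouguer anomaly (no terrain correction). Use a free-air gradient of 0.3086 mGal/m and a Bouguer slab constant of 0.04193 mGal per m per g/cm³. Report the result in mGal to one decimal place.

Free-air correction = 0.3086 × 884.4 = 272.93 mGal
Free-air anomaly = 981163.69 − 981297.72 + (272.93) = 138.90 mGal
Bouguer slab correction = 0.04193 × 1.92 × 884.4 = 71.20 mGal
Simple Bouguer anomaly = 138.90 − (71.20) = 67.70 mGal

67.7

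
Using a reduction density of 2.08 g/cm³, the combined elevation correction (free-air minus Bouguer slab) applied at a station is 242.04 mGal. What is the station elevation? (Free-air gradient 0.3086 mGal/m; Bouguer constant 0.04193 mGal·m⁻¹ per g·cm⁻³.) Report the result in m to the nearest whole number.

Combined gradient = 0.3086 − 0.04193 × 2.08 = 0.2213856 mGal/m
h = 242.04 / 0.2213856 = 1093.30 m

1093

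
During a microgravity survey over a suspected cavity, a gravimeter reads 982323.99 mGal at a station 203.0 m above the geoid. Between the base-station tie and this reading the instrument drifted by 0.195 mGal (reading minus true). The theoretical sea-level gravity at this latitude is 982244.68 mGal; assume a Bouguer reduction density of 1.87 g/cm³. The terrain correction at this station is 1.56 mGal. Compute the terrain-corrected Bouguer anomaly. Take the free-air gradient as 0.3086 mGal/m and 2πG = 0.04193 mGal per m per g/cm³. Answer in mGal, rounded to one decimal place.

Drift-corrected reading = 982323.99 − (0.195) = 982323.795 mGal
Free-air correction = 0.3086 × 203.0 = 62.65 mGal
Free-air anomaly = 982323.795 − 982244.68 + (62.65) = 141.765 mGal
Bouguer slab correction = 0.04193 × 1.87 × 203.0 = 15.92 mGal
Simple Bouguer anomaly = 141.765 − (15.92) = 125.845 mGal
Complete Bouguer anomaly = 125.845 + 1.56 = 127.405 mGal

127.4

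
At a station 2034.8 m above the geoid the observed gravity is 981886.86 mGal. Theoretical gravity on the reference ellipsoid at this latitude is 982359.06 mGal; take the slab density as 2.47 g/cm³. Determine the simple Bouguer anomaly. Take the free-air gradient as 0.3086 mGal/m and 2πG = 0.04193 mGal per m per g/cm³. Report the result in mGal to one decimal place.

Free-air correction = 0.3086 × 2034.8 = 627.94 mGal
Free-air anomaly = 981886.86 − 982359.06 + (627.94) = 155.74 mGal
Bouguer slab correction = 0.04193 × 2.47 × 2034.8 = 210.74 mGal
Simple Bouguer anomaly = 155.74 − (210.74) = -55.00 mGal

-55.0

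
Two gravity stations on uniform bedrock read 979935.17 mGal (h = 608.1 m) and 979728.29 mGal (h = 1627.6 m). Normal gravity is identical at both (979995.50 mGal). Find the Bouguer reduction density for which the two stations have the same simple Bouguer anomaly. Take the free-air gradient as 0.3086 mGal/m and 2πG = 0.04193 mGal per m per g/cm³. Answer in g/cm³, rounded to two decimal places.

Δg_obs = 979728.29 − 979935.17 = -206.88 mGal over Δh = 1627.6 − 608.1 = 1019.5 m
Equal Bouguer anomalies ⇒ Δg_obs + (0.3086 − 0.04193ρ)·Δh = 0
0.3086 − 0.04193ρ = −Δg_obs/Δh = 0.20292
ρ = (0.3086 − 0.20292) / 0.04193 = 2.52 g/cm³

2.52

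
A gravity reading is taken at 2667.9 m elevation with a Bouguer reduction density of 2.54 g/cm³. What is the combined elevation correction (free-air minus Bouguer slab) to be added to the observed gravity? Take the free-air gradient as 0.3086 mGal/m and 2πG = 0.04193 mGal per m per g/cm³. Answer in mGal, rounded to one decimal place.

Combined gradient = 0.3086 − 0.04193 × 2.54 = 0.2020978 mGal/m
Combined elevation correction = 0.2020978 × 2667.9 = 539.2 mGal

539.2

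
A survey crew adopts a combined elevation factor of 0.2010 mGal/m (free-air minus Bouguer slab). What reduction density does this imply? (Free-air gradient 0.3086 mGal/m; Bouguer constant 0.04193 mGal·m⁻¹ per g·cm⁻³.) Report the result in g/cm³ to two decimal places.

0.2010 = 0.3086 − 0.04193 × ρ
ρ = (0.3086 − 0.2010) / 0.04193 = 2.57 g/cm³

2.57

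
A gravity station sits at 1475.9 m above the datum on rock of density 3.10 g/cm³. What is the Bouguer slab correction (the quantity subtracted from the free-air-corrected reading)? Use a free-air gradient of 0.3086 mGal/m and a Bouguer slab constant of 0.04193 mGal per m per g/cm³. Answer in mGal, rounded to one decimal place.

191.8

Bouguer slab correction = 0.04193 × 3.10 × 1475.9 = 191.8 mGal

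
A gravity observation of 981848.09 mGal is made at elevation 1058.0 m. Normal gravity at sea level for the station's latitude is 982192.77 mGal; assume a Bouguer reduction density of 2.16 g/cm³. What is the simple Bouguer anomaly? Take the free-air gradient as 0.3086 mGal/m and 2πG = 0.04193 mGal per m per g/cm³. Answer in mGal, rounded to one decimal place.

-114.0

Free-air correction = 0.3086 × 1058.0 = 326.50 mGal
Free-air anomaly = 981848.09 − 982192.77 + (326.50) = -18.18 mGal
Bouguer slab correction = 0.04193 × 2.16 × 1058.0 = 95.82 mGal
Simple Bouguer anomaly = -18.18 − (95.82) = -114.00 mGal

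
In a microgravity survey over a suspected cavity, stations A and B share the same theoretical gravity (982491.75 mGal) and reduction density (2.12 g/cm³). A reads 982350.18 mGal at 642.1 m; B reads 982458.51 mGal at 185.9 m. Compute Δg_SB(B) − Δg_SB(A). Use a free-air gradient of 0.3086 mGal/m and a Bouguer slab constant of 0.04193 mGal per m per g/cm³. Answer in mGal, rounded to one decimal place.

8.1

Δg_SB(A) = 982350.18 − 982491.75 + 0.3086×642.1 − 0.04193×2.12×642.1 = -0.50 mGal
Δg_SB(B) = 982458.51 − 982491.75 + 0.3086×185.9 − 0.04193×2.12×185.9 = 7.60 mGal
Difference = 7.60 − (-0.50) = 8.10 mGal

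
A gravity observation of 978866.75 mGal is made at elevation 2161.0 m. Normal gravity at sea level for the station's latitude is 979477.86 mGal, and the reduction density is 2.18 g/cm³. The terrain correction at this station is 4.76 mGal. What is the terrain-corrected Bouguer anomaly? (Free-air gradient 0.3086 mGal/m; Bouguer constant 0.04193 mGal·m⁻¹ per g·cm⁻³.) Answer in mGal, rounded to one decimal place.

-137.0

Free-air correction = 0.3086 × 2161.0 = 666.88 mGal
Free-air anomaly = 978866.75 − 979477.86 + (666.88) = 55.77 mGal
Bouguer slab correction = 0.04193 × 2.18 × 2161.0 = 197.53 mGal
Simple Bouguer anomaly = 55.77 − (197.53) = -141.76 mGal
Complete Bouguer anomaly = -141.76 + 4.76 = -137.00 mGal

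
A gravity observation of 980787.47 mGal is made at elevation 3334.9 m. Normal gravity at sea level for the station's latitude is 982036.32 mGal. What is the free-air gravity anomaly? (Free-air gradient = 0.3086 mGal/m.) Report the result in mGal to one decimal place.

-219.7

Free-air correction = 0.3086 × 3334.9 = 1029.15 mGal
Free-air anomaly = 980787.47 − 982036.32 + (1029.15) = -219.70 mGal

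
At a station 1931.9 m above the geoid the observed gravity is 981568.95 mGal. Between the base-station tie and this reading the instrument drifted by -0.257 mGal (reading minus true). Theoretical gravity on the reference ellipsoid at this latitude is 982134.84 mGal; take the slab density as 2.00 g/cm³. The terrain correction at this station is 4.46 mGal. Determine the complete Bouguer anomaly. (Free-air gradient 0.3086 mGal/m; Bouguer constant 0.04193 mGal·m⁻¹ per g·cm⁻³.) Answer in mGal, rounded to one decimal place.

-127.0

Drift-corrected reading = 981568.95 − (-0.257) = 981569.207 mGal
Free-air correction = 0.3086 × 1931.9 = 596.18 mGal
Free-air anomaly = 981569.207 − 982134.84 + (596.18) = 30.547 mGal
Bouguer slab correction = 0.04193 × 2.00 × 1931.9 = 162.01 mGal
Simple Bouguer anomaly = 30.547 − (162.01) = -131.463 mGal
Complete Bouguer anomaly = -131.463 + 4.46 = -127.003 mGal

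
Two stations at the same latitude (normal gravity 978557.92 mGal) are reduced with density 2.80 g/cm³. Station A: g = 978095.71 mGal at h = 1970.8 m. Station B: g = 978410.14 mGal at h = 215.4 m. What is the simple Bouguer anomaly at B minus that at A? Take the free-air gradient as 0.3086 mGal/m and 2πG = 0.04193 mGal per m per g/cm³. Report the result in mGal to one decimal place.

Δg_SB(A) = 978095.71 − 978557.92 + 0.3086×1970.8 − 0.04193×2.80×1970.8 = -85.40 mGal
Δg_SB(B) = 978410.14 − 978557.92 + 0.3086×215.4 − 0.04193×2.80×215.4 = -106.60 mGal
Difference = -106.60 − (-85.40) = -21.20 mGal

-21.2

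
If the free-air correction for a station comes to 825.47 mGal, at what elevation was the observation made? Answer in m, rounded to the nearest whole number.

2675

h = 825.47 / 0.3086 = 2674.89 m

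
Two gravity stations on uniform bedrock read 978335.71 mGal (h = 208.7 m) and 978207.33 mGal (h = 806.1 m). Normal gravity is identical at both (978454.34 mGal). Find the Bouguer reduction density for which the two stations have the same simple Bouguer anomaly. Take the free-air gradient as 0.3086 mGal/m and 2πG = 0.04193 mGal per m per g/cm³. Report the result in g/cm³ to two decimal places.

Δg_obs = 978207.33 − 978335.71 = -128.38 mGal over Δh = 806.1 − 208.7 = 597.4 m
Equal Bouguer anomalies ⇒ Δg_obs + (0.3086 − 0.04193ρ)·Δh = 0
0.3086 − 0.04193ρ = −Δg_obs/Δh = 0.21490
ρ = (0.3086 − 0.21490) / 0.04193 = 2.23 g/cm³

2.23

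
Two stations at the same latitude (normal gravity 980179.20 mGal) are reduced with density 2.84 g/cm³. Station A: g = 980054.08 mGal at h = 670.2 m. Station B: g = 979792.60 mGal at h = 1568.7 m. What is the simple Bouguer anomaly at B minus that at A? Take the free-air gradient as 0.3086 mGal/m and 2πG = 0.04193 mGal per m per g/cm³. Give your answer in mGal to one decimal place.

Δg_SB(A) = 980054.08 − 980179.20 + 0.3086×670.2 − 0.04193×2.84×670.2 = 1.90 mGal
Δg_SB(B) = 979792.60 − 980179.20 + 0.3086×1568.7 − 0.04193×2.84×1568.7 = -89.30 mGal
Difference = -89.30 − (1.90) = -91.20 mGal

-91.2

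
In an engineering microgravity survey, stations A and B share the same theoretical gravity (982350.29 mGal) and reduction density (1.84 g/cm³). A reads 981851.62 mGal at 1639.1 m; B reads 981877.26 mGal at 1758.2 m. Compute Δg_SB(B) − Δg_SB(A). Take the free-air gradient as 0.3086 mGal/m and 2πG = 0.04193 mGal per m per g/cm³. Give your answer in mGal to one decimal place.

Δg_SB(A) = 981851.62 − 982350.29 + 0.3086×1639.1 − 0.04193×1.84×1639.1 = -119.30 mGal
Δg_SB(B) = 981877.26 − 982350.29 + 0.3086×1758.2 − 0.04193×1.84×1758.2 = -66.10 mGal
Difference = -66.10 − (-119.30) = 53.20 mGal

53.2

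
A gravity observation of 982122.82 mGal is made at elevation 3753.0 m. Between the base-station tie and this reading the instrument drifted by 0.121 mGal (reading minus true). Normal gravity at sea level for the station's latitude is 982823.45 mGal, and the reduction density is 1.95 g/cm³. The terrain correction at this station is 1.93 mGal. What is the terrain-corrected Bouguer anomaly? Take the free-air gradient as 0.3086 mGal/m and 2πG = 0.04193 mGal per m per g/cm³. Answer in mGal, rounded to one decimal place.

152.5

Drift-corrected reading = 982122.82 − (0.121) = 982122.699 mGal
Free-air correction = 0.3086 × 3753.0 = 1158.18 mGal
Free-air anomaly = 982122.699 − 982823.45 + (1158.18) = 457.429 mGal
Bouguer slab correction = 0.04193 × 1.95 × 3753.0 = 306.86 mGal
Simple Bouguer anomaly = 457.429 − (306.86) = 150.569 mGal
Complete Bouguer anomaly = 150.569 + 1.93 = 152.499 mGal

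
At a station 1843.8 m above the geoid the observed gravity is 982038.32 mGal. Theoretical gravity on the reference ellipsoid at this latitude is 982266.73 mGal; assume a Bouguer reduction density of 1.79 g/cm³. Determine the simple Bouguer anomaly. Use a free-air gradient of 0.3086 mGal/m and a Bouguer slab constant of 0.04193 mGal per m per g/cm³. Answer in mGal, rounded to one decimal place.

Free-air correction = 0.3086 × 1843.8 = 569.00 mGal
Free-air anomaly = 982038.32 − 982266.73 + (569.00) = 340.59 mGal
Bouguer slab correction = 0.04193 × 1.79 × 1843.8 = 138.39 mGal
Simple Bouguer anomaly = 340.59 − (138.39) = 202.20 mGal

202.2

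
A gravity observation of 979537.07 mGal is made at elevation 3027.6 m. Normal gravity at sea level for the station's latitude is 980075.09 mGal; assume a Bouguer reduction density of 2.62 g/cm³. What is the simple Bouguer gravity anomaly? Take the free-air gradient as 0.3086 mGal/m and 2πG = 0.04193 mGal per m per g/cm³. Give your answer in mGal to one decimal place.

Free-air correction = 0.3086 × 3027.6 = 934.32 mGal
Free-air anomaly = 979537.07 − 980075.09 + (934.32) = 396.30 mGal
Bouguer slab correction = 0.04193 × 2.62 × 3027.6 = 332.60 mGal
Simple Bouguer anomaly = 396.30 − (332.60) = 63.70 mGal

63.7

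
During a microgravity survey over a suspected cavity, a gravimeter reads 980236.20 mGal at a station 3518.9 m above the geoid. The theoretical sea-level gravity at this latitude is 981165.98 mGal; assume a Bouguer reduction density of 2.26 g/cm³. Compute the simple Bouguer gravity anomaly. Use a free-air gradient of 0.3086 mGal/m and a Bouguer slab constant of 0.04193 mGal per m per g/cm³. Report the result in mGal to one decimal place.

Free-air correction = 0.3086 × 3518.9 = 1085.93 mGal
Free-air anomaly = 980236.20 − 981165.98 + (1085.93) = 156.15 mGal
Bouguer slab correction = 0.04193 × 2.26 × 3518.9 = 333.46 mGal
Simple Bouguer anomaly = 156.15 − (333.46) = -177.31 mGal

-177.3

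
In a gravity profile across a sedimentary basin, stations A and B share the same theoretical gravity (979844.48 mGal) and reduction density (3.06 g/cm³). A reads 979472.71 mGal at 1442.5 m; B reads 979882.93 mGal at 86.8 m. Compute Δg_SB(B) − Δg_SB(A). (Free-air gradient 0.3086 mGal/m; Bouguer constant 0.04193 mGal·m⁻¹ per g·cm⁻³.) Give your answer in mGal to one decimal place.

165.8

Δg_SB(A) = 979472.71 − 979844.48 + 0.3086×1442.5 − 0.04193×3.06×1442.5 = -111.70 mGal
Δg_SB(B) = 979882.93 − 979844.48 + 0.3086×86.8 − 0.04193×3.06×86.8 = 54.10 mGal
Difference = 54.10 − (-111.70) = 165.80 mGal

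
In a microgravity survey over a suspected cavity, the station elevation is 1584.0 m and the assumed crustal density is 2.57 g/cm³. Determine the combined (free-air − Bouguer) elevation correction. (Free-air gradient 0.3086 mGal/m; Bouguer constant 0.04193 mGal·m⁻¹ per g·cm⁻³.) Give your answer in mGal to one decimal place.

Combined gradient = 0.3086 − 0.04193 × 2.57 = 0.2008399 mGal/m
Combined elevation correction = 0.2008399 × 1584.0 = 318.1 mGal

318.1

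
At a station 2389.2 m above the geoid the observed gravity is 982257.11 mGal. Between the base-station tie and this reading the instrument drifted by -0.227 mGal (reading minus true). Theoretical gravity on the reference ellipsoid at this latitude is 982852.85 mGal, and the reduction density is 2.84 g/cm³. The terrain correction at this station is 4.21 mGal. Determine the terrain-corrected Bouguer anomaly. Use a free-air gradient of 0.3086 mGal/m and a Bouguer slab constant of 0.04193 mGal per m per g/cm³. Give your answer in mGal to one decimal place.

-138.5

Drift-corrected reading = 982257.11 − (-0.227) = 982257.337 mGal
Free-air correction = 0.3086 × 2389.2 = 737.31 mGal
Free-air anomaly = 982257.337 − 982852.85 + (737.31) = 141.797 mGal
Bouguer slab correction = 0.04193 × 2.84 × 2389.2 = 284.51 mGal
Simple Bouguer anomaly = 141.797 − (284.51) = -142.713 mGal
Complete Bouguer anomaly = -142.713 + 4.21 = -138.503 mGal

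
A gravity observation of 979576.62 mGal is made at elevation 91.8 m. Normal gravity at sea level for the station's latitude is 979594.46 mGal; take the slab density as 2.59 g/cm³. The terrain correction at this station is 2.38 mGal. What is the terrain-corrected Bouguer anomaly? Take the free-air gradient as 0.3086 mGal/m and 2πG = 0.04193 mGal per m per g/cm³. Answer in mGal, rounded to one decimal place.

Free-air correction = 0.3086 × 91.8 = 28.33 mGal
Free-air anomaly = 979576.62 − 979594.46 + (28.33) = 10.49 mGal
Bouguer slab correction = 0.04193 × 2.59 × 91.8 = 9.97 mGal
Simple Bouguer anomaly = 10.49 − (9.97) = 0.52 mGal
Complete Bouguer anomaly = 0.52 + 2.38 = 2.90 mGal

2.9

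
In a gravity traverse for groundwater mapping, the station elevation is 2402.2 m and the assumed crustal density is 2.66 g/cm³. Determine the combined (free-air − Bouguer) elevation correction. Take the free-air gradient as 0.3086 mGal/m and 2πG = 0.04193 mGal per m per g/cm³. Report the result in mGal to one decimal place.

Combined gradient = 0.3086 − 0.04193 × 2.66 = 0.1970662 mGal/m
Combined elevation correction = 0.1970662 × 2402.2 = 473.4 mGal

473.4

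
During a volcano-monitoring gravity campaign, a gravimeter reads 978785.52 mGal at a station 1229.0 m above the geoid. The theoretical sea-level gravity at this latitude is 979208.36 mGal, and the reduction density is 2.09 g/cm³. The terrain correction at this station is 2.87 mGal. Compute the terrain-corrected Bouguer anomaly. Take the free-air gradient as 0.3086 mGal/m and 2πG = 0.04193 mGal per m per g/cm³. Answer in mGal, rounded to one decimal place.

Free-air correction = 0.3086 × 1229.0 = 379.27 mGal
Free-air anomaly = 978785.52 − 979208.36 + (379.27) = -43.57 mGal
Bouguer slab correction = 0.04193 × 2.09 × 1229.0 = 107.70 mGal
Simple Bouguer anomaly = -43.57 − (107.70) = -151.27 mGal
Complete Bouguer anomaly = -151.27 + 2.87 = -148.40 mGal

-148.4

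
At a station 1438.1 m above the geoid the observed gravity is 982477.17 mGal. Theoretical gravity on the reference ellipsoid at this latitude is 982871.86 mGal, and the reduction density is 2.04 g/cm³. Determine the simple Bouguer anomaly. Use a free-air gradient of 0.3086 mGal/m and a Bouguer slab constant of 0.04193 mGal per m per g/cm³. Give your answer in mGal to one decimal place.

Free-air correction = 0.3086 × 1438.1 = 443.80 mGal
Free-air anomaly = 982477.17 − 982871.86 + (443.80) = 49.11 mGal
Bouguer slab correction = 0.04193 × 2.04 × 1438.1 = 123.01 mGal
Simple Bouguer anomaly = 49.11 − (123.01) = -73.90 mGal

-73.9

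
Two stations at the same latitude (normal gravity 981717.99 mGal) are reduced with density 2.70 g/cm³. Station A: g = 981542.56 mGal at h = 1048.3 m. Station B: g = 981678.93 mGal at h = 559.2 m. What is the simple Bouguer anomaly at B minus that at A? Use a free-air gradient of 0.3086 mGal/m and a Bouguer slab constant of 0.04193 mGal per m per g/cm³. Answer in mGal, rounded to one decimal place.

Δg_SB(A) = 981542.56 − 981717.99 + 0.3086×1048.3 − 0.04193×2.70×1048.3 = 29.40 mGal
Δg_SB(B) = 981678.93 − 981717.99 + 0.3086×559.2 − 0.04193×2.70×559.2 = 70.20 mGal
Difference = 70.20 − (29.40) = 40.80 mGal

40.8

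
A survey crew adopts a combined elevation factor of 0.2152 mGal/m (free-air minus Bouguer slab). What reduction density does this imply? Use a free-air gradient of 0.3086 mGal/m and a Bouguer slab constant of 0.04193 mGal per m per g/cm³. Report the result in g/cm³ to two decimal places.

0.2152 = 0.3086 − 0.04193 × ρ
ρ = (0.3086 − 0.2152) / 0.04193 = 2.23 g/cm³

2.23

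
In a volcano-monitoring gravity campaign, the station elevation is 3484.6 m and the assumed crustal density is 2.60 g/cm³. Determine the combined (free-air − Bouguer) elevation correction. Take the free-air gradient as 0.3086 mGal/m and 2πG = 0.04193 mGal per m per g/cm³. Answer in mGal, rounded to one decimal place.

695.5

Combined gradient = 0.3086 − 0.04193 × 2.60 = 0.1995820 mGal/m
Combined elevation correction = 0.1995820 × 3484.6 = 695.5 mGal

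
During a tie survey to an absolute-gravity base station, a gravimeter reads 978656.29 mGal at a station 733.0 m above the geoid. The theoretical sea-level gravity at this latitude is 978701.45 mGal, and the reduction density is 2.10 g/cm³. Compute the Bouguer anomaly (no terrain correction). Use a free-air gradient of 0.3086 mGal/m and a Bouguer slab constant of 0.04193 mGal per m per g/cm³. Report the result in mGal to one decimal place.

Free-air correction = 0.3086 × 733.0 = 226.20 mGal
Free-air anomaly = 978656.29 − 978701.45 + (226.20) = 181.04 mGal
Bouguer slab correction = 0.04193 × 2.10 × 733.0 = 64.54 mGal
Simple Bouguer anomaly = 181.04 − (64.54) = 116.50 mGal

116.5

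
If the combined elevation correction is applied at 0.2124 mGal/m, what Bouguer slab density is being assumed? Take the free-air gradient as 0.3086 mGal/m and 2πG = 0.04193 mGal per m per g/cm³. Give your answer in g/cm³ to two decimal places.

0.2124 = 0.3086 − 0.04193 × ρ
ρ = (0.3086 − 0.2124) / 0.04193 = 2.29 g/cm³

2.29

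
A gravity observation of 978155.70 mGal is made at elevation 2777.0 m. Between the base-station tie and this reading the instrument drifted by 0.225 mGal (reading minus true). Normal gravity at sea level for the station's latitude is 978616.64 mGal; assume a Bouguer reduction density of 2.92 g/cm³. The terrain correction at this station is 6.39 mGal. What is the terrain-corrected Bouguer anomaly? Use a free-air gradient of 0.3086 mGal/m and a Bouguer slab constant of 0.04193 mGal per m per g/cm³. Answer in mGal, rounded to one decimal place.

Drift-corrected reading = 978155.70 − (0.225) = 978155.475 mGal
Free-air correction = 0.3086 × 2777.0 = 856.98 mGal
Free-air anomaly = 978155.475 − 978616.64 + (856.98) = 395.815 mGal
Bouguer slab correction = 0.04193 × 2.92 × 2777.0 = 340.00 mGal
Simple Bouguer anomaly = 395.815 − (340.00) = 55.815 mGal
Complete Bouguer anomaly = 55.815 + 6.39 = 62.205 mGal

62.2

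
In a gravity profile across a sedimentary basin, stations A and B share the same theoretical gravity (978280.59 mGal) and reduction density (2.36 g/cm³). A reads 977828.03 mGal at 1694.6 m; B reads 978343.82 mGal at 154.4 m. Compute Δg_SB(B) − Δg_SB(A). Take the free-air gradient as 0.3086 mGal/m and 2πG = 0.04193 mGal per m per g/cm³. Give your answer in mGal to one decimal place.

192.9

Δg_SB(A) = 977828.03 − 978280.59 + 0.3086×1694.6 − 0.04193×2.36×1694.6 = -97.30 mGal
Δg_SB(B) = 978343.82 − 978280.59 + 0.3086×154.4 − 0.04193×2.36×154.4 = 95.60 mGal
Difference = 95.60 − (-97.30) = 192.90 mGal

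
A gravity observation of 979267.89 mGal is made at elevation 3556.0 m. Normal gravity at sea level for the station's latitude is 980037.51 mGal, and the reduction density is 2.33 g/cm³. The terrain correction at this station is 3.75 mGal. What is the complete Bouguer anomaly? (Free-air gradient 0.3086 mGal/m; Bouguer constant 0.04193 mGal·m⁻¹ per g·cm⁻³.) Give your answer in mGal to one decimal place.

Free-air correction = 0.3086 × 3556.0 = 1097.38 mGal
Free-air anomaly = 979267.89 − 980037.51 + (1097.38) = 327.76 mGal
Bouguer slab correction = 0.04193 × 2.33 × 3556.0 = 347.41 mGal
Simple Bouguer anomaly = 327.76 − (347.41) = -19.65 mGal
Complete Bouguer anomaly = -19.65 + 3.75 = -15.90 mGal

-15.9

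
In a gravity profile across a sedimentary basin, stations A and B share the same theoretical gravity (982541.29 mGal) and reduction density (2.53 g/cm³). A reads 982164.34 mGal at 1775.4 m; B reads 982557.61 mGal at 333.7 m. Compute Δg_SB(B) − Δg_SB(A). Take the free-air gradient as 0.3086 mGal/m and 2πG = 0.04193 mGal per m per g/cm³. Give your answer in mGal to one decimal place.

101.3

Δg_SB(A) = 982164.34 − 982541.29 + 0.3086×1775.4 − 0.04193×2.53×1775.4 = -17.40 mGal
Δg_SB(B) = 982557.61 − 982541.29 + 0.3086×333.7 − 0.04193×2.53×333.7 = 83.90 mGal
Difference = 83.90 − (-17.40) = 101.30 mGal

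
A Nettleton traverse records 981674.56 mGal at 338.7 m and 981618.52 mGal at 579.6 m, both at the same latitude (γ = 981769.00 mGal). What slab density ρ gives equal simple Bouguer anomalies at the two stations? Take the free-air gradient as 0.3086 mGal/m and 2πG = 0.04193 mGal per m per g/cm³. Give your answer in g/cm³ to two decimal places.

1.81

Δg_obs = 981618.52 − 981674.56 = -56.04 mGal over Δh = 579.6 − 338.7 = 240.9 m
Equal Bouguer anomalies ⇒ Δg_obs + (0.3086 − 0.04193ρ)·Δh = 0
0.3086 − 0.04193ρ = −Δg_obs/Δh = 0.23263
ρ = (0.3086 − 0.23263) / 0.04193 = 1.81 g/cm³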